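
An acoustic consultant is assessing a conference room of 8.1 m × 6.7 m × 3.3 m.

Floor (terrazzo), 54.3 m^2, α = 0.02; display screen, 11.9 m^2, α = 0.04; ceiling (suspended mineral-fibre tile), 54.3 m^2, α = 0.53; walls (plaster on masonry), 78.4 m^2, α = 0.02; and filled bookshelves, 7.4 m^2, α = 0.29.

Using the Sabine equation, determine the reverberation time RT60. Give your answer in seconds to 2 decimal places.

Equivalent absorption area: A = 54.3·0.02 + 11.9·0.04 + 54.3·0.53 + 78.4·0.02 + 7.4·0.29 = 34.055 m^2.
Volume V = 8.1 × 6.7 × 3.3 = 179.091 m³.
Sabine: RT60 = 0.161 × 179.091 / 34.055 = 0.85 s.

0.85 seconds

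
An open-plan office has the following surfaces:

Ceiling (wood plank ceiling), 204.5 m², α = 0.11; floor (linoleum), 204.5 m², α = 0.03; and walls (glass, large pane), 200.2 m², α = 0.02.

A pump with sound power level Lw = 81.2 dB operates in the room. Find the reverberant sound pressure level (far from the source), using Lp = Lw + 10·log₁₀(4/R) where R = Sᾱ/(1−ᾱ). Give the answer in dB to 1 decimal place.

A = 32.634 sabins; S = 609.2 m².
ᾱ = 0.0536, so room constant R = A/(1−ᾱ) = 34.482 m².
Lp = 81.2 + 10·log₁₀(4/34.482) = 81.2 + (-9.36) = 71.8 dB.

71.8 dB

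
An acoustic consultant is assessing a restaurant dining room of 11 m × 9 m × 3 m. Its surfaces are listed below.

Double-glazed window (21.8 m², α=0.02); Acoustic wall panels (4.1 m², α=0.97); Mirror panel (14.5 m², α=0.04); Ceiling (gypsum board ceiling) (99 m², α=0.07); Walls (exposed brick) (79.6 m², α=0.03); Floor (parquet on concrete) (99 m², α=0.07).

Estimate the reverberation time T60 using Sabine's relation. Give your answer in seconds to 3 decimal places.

Total absorption A = 21.8·0.02 + 4.1·0.97 + 14.5·0.04 + 99·0.07 + 79.6·0.03 + 99·0.07
  = 0.436 + 3.977 + 0.580 + 6.930 + 2.388 + 6.930 = 21.241 m² sabins.
Volume V = 11 × 9 × 3 = 297 m³.
RT60 = 0.161 · V / A = 0.161 × 297 / 21.241 = 2.251 s.

2.251 s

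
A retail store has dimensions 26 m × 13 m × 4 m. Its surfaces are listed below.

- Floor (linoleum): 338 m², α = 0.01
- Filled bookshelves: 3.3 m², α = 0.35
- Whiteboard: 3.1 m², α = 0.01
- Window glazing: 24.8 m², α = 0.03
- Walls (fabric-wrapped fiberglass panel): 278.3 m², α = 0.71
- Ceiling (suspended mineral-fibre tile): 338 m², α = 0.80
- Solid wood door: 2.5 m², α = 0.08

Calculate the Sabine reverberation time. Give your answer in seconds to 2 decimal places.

0.46 seconds

Equivalent absorption area: A = 338×0.01 + 3.3×0.35 + 3.1×0.01 + 24.8×0.03 + 278.3×0.71 + 338×0.80 + 2.5×0.08 = 473.503 m².
Room volume: 1352 m³.
RT60 = 0.161 · V / A = 0.161 × 1352 / 473.503 = 0.46 s.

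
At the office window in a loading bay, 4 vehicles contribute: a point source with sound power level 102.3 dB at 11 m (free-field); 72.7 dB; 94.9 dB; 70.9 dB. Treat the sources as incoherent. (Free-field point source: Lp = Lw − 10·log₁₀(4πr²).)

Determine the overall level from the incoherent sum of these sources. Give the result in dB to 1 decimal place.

95.0 dB

Source at 11 m: Lp = 102.3 − 10·log₁₀(4π·11²) = 102.3 − 10·log₁₀(1520.531) = 70.5 dB.
Converting to relative power and adding: 10^(70.5/10) + 10^(72.7/10) + 10^(94.9/10) + 10^(70.9/10) = 3.132e+09.
Back to dB: 10·log₁₀ Σ = 95.0 dB.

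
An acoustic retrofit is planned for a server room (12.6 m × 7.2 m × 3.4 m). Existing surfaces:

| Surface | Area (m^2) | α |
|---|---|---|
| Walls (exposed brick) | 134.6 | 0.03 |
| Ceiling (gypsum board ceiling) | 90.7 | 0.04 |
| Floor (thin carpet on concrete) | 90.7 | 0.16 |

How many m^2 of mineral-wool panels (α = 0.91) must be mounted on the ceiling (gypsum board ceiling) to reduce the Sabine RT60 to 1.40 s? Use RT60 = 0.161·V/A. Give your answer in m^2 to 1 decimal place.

15.3

Equivalent absorption area: A₁ = 134.6×0.03 + 90.7×0.04 + 90.7×0.16 = 22.178 m^2.
V = 308.448 m³. Target absorption A₂ = 0.161 × 308.448 / 1.40 = 35.472 sabins.
Absorption to add: 35.472 − 22.178 = 13.294 sabins.
Each m^2 of panel replacing the ceiling (gypsum board ceiling) adds (0.91 − 0.04) = 0.87 sabins.
Area = ΔA/Δα = 13.294/0.87 = 15.3 m^2.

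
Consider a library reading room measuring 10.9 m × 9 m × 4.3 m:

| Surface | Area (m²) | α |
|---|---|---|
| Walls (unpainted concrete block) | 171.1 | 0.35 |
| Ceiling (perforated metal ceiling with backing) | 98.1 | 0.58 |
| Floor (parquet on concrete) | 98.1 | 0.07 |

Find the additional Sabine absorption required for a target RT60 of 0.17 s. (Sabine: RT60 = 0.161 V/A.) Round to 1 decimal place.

A₁ = Σ Sᵢαᵢ = 171.1×0.35 + 98.1×0.58 + 98.1×0.07 = 123.650 sabins.
For T = 0.17 s, need A₂ = 0.161·V/T = 0.161·421.83/0.17 = 399.498 sabins.
Shortfall: 399.498 − 123.650 = 275.8 sabins.

275.8 sabins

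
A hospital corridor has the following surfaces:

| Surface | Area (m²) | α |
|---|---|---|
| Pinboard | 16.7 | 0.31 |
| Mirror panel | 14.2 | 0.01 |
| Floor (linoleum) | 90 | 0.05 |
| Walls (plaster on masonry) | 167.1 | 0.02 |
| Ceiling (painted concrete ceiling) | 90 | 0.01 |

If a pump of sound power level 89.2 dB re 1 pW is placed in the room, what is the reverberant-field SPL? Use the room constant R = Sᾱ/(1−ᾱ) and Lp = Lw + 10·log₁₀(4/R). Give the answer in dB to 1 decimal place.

A = 14.061 sabins; S = 378.0 m².
ᾱ = 0.0372, so room constant R = A/(1−ᾱ) = 14.604 m².
Lp = 89.2 + 10·log₁₀(4/14.604) = 89.2 + (-5.62) = 83.6 dB.

83.6 dB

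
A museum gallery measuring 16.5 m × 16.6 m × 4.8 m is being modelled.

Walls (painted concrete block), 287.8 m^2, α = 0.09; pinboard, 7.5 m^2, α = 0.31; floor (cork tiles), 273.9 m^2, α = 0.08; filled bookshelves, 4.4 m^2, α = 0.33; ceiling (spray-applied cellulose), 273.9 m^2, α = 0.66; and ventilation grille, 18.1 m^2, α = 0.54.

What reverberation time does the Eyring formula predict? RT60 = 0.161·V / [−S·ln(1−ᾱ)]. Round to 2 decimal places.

0.75 seconds

Total surface area S = 287.8 + 7.5 + 273.9 + 4.4 + 273.9 + 18.1 = 865.6 m^2.
Absorption A = 287.8×0.09 + 7.5×0.31 + 273.9×0.08 + 4.4×0.33 + 273.9×0.66 + 18.1×0.54 = 242.139 sabins.
Mean coefficient ᾱ = A/S = 0.2797.
−S·ln(1−ᾱ) = −865.6 × ln(1 − 0.2797) = 283.993.
V = 16.5 × 16.6 × 4.8 = 1314.72 m³.
RT60 = 0.161 × 1314.72 / 283.993 = 0.75 s.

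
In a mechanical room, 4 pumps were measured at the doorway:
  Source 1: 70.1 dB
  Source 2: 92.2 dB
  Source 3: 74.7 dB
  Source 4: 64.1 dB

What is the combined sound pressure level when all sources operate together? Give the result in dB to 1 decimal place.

92.3 dB

Σ 10^(Lᵢ/10) = 1.702e+09.
Back to dB: 10·log₁₀ Σ = 92.3 dB.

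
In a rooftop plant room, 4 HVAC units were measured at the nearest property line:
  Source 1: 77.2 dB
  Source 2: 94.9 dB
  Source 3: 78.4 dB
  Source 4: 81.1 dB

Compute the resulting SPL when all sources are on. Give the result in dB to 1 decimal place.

Sum in the linear (power) domain: Σ 10^(Lᵢ/10) = 10^(77.2/10) + 10^(94.9/10) + 10^(78.4/10) + 10^(81.1/10) = 3.341e+09.
Back to dB: 10·log₁₀ Σ = 95.2 dB.

95.2 dB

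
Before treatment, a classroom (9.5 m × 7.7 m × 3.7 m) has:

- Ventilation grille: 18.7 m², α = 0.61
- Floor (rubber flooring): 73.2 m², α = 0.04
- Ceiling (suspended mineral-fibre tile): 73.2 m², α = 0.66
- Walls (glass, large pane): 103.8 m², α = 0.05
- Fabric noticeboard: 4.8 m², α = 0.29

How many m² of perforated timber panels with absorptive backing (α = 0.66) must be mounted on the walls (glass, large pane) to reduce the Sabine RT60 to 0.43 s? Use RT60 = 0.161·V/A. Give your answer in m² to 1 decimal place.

Equivalent absorption area: A₁ = 18.7*0.61 + 73.2*0.04 + 73.2*0.66 + 103.8*0.05 + 4.8*0.29 = 69.229 m².
Required A₂ = 0.161·270.655/0.43 = 101.338 sabins.
Absorption to add: 101.338 − 69.229 = 32.109 sabins.
Each m² of panel replacing the walls (glass, large pane) adds (0.66 − 0.05) = 0.61 sabins.
Panel area = 32.109 / 0.61 = 52.6 m².

52.6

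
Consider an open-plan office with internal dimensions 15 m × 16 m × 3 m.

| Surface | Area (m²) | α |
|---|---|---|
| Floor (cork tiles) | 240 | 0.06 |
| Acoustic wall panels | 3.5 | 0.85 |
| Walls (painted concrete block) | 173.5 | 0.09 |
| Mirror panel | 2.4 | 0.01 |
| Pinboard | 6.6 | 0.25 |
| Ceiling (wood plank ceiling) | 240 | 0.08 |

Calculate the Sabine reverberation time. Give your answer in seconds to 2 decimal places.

A = Σ Sᵢαᵢ = 240·0.06 + 3.5·0.85 + 173.5·0.09 + 2.4·0.01 + 6.6·0.25 + 240·0.08 = 53.864 sabins.
V = 15·16·3 = 720 m³.
Sabine: RT60 = 0.161 × 720 / 53.864 = 2.15 s.

2.15 sec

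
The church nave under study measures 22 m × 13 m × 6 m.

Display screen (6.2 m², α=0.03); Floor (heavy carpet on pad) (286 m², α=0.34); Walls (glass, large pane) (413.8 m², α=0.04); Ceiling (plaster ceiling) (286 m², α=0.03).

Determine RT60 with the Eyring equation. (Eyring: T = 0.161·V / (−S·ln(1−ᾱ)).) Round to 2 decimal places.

2.11 seconds

S = Σ Sᵢ = 992.0 m².
Σ(Sᵢαᵢ) = 6.2×0.03 + 286×0.34 + 413.8×0.04 + 286×0.03 = 122.558.
Mean coefficient ᾱ = A/S = 0.1235.
−S·ln(1−ᾱ) = −992.0 × ln(1 − 0.1235) = 130.764.
V = 22 × 13 × 6 = 1716 m³.
T = 0.161·V/[−S·ln(1−ᾱ)] = 0.161·1716/130.764 = 2.11 s.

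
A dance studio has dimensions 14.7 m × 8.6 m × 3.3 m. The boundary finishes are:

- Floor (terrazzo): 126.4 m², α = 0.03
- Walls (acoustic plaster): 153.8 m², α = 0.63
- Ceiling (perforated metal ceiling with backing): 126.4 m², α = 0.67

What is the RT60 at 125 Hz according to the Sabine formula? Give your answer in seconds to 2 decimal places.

0.36 seconds

Total absorption A = 126.4×0.03 + 153.8×0.63 + 126.4×0.67
  = 3.792 + 96.894 + 84.688 = 185.374 m² sabins.
V = 14.7·8.6·3.3 = 417.186 m³.
T = 0.161 V/A = 0.161·417.186/185.374 = 0.36 s.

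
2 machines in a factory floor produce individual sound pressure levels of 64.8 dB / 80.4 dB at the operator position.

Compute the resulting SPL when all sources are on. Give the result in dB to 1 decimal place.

80.5 dB

Sum in the linear (power) domain: Σ 10^(Lᵢ/10) = 10^(64.8/10) + 10^(80.4/10) = 1.127e+08.
Back to dB: 10·log₁₀ Σ = 80.5 dB.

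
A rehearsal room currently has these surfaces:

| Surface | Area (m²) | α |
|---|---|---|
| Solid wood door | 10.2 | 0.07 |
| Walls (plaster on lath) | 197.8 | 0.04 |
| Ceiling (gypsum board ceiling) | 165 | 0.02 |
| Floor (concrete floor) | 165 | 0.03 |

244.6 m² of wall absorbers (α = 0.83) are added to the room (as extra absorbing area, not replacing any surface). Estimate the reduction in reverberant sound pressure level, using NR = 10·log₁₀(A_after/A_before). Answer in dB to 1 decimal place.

Summing Sᵢαᵢ: 0.714 + 7.912 + 3.300 + 4.950 → A_before = 16.876 sabins.
Added absorption = 244.6 × 0.83 = 203.018 sabins.
A_after = 16.876 + 203.018 = 219.894 sabins.
NR = 10·log₁₀(219.894/16.876) = 11.1 dB.

11.1 dB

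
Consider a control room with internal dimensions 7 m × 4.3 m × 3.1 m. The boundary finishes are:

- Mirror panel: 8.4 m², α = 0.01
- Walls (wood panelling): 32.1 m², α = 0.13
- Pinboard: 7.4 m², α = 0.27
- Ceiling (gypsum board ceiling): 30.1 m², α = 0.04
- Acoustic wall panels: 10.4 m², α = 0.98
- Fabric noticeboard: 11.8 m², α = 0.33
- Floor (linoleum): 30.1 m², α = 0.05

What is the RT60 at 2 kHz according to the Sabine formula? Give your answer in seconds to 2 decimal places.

Equivalent absorption area: A = 8.4*0.01 + 32.1*0.13 + 7.4*0.27 + 30.1*0.04 + 10.4*0.98 + 11.8*0.33 + 30.1*0.05 = 23.050 m².
Room volume: 93.31 m³.
Sabine: RT60 = 0.161 × 93.31 / 23.050 = 0.65 s.

0.65 s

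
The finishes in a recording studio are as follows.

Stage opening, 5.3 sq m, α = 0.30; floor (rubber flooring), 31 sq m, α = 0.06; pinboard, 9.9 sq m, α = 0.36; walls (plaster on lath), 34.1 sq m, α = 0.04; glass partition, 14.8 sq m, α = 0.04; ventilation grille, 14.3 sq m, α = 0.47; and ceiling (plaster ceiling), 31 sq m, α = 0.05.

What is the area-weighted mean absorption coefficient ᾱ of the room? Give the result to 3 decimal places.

0.123

S = Σ Sᵢ = 5.3 + 31 + 9.9 + 34.1 + 14.8 + 14.3 + 31 = 140.4 sq m.
Weighted sum Σ Sα = 17.241.
ᾱ = 17.241 / 140.4 = 0.123.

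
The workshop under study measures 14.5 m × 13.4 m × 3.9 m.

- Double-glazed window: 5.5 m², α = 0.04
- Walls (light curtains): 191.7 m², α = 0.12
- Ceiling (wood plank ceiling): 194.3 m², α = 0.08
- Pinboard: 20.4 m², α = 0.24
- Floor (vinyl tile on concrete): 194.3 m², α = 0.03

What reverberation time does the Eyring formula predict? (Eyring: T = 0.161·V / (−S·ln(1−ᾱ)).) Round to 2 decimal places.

S = Σ Sᵢ = 606.2 m².
Σ(Sᵢαᵢ) = 5.5·0.04 + 191.7·0.12 + 194.3·0.08 + 20.4·0.24 + 194.3·0.03 = 49.493.
Mean coefficient ᾱ = A/S = 0.0816.
−S·ln(1−ᾱ) = −606.2 × ln(1 − 0.0816) = 51.601.
V = 14.5 × 13.4 × 3.9 = 757.77 m³.
T = 0.161·V/[−S·ln(1−ᾱ)] = 0.161·757.77/51.601 = 2.36 s.

2.36 s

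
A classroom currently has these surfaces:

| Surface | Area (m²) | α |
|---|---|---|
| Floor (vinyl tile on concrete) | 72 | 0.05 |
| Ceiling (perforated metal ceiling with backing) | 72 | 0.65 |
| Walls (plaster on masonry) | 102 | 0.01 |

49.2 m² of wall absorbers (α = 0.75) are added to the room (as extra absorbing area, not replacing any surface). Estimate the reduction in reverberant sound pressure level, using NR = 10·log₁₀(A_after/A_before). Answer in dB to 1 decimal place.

2.3 dB

A_before = Σ Sᵢαᵢ = 72×0.05 + 72×0.65 + 102×0.01 = 51.420 sabins.
Added absorption = 49.2 × 0.75 = 36.900 sabins.
A_after = 51.420 + 36.900 = 88.320 sabins.
Reduction = 10 log₁₀(A_after/A_before) = 10 log₁₀(1.7176) = 2.3 dB.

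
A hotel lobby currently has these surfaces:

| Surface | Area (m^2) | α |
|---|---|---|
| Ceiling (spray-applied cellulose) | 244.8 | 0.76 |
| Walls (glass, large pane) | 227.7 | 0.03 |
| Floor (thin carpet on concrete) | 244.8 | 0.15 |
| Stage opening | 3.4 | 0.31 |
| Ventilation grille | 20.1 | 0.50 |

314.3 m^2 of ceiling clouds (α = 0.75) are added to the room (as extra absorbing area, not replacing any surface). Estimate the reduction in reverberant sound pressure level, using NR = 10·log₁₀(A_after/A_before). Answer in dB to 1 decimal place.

3.0 dB

Summing Sᵢαᵢ: 186.048 + 6.831 + 36.720 + 1.054 + 10.050 → A_before = 240.703 sabins.
Added absorption = 314.3 × 0.75 = 235.725 sabins.
A_after = 240.703 + 235.725 = 476.428 sabins.
NR = 10·log₁₀(476.428/240.703) = 3.0 dB.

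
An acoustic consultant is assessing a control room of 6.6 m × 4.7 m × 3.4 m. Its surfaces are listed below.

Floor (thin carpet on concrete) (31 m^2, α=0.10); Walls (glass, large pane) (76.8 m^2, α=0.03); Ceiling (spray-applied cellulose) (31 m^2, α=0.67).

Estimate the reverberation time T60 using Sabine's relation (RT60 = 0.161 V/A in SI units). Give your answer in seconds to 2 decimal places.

0.65 seconds

Total absorption A = 31×0.10 + 76.8×0.03 + 31×0.67
  = 3.100 + 2.304 + 20.770 = 26.174 m^2 sabins.
Volume V = 6.6 × 4.7 × 3.4 = 105.468 m³.
Sabine: RT60 = 0.161 × 105.468 / 26.174 = 0.65 s.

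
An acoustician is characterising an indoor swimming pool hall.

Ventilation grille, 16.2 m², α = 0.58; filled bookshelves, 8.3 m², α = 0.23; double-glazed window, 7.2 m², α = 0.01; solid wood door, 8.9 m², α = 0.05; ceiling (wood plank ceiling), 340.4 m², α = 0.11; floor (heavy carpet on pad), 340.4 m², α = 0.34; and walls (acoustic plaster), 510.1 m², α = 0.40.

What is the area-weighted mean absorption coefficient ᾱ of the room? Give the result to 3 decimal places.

0.300

S = Σ Sᵢ = 16.2 + 8.3 + 7.2 + 8.9 + 340.4 + 340.4 + 510.1 = 1231.5 m².
Σ(Sᵢαᵢ) = 16.2×0.58 + 8.3×0.23 + 7.2×0.01 + 8.9×0.05 + 340.4×0.11 + 340.4×0.34 + 510.1×0.40 = 369.042.
ᾱ = 369.042 / 1231.5 = 0.300.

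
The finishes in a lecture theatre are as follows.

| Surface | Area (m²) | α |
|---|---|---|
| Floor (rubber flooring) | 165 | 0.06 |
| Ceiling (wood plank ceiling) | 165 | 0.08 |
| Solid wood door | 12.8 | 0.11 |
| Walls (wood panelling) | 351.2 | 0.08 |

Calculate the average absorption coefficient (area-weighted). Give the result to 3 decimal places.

S = Σ Sᵢ = 165 + 165 + 12.8 + 351.2 = 694.0 m².
Σ(Sᵢαᵢ) = 165·0.06 + 165·0.08 + 12.8·0.11 + 351.2·0.08 = 52.604.
ᾱ = 52.604 / 694.0 = 0.076.

0.076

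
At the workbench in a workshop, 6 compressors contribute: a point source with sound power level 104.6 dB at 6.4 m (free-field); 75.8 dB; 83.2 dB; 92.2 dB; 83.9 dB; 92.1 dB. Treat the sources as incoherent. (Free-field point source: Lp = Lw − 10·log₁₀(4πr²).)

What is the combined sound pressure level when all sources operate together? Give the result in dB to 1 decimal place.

Source at 6.4 m: Lp = 104.6 − 10·log₁₀(4π·6.4²) = 104.6 − 10·log₁₀(514.719) = 77.5 dB.
Sum in the linear (power) domain: Σ 10^(Lᵢ/10) = 10^(77.5/10) + 10^(75.8/10) + 10^(83.2/10) + 10^(92.2/10) + 10^(83.9/10) + 10^(92.1/10) = 3.83e+09.
Back to dB: 10·log₁₀ Σ = 95.8 dB.

95.8 dB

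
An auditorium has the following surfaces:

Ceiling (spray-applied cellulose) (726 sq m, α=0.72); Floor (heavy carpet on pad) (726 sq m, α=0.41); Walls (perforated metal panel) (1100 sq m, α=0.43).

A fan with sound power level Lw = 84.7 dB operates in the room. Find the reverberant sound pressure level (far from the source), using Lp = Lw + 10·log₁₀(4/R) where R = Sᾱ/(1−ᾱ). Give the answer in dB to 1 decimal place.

Σ(Sᵢαᵢ) = 726·0.72 + 726·0.41 + 1100·0.43 = 1293.380; total area S = 2552.0 sq m.
ᾱ = 0.5068, so room constant R = A/(1−ᾱ) = 2622.425 sq m.
Lp = 84.7 + 10·log₁₀(4/2622.425) = 84.7 + (-28.17) = 56.5 dB.

56.5 dB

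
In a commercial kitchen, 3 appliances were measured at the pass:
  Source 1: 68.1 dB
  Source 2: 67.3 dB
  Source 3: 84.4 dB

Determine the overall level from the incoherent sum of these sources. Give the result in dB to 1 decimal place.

Sum in the linear (power) domain: Σ 10^(Lᵢ/10) = 10^(68.1/10) + 10^(67.3/10) + 10^(84.4/10) = 2.872e+08.
Combined level = 10 log₁₀(2.872e+08) = 84.6 dB.

84.6 dB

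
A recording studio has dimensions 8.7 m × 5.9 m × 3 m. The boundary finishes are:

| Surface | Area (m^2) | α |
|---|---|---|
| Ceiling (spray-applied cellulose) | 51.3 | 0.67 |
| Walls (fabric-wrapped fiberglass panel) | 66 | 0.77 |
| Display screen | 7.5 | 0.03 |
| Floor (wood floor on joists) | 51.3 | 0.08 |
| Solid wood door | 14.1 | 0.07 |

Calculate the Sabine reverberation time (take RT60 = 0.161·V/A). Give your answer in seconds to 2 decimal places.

Total absorption A = 51.3·0.67 + 66·0.77 + 7.5·0.03 + 51.3·0.08 + 14.1·0.07
  = 34.371 + 50.820 + 0.225 + 4.104 + 0.987 = 90.507 m^2 sabins.
V = 8.7·5.9·3 = 153.99 m³.
RT60 = 0.161 · V / A = 0.161 × 153.99 / 90.507 = 0.27 s.

0.27 sec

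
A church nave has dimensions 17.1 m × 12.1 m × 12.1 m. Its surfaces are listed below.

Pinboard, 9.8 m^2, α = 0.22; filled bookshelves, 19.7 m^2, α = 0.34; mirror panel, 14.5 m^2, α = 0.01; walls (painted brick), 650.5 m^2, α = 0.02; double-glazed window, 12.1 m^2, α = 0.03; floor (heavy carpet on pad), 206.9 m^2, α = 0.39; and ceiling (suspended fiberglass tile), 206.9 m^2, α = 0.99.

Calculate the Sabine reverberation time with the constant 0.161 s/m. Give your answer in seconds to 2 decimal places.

Equivalent absorption area: A = 9.8*0.22 + 19.7*0.34 + 14.5*0.01 + 650.5*0.02 + 12.1*0.03 + 206.9*0.39 + 206.9*0.99 = 307.894 m^2.
Room volume: 2503.611 m³.
Sabine: RT60 = 0.161 × 2503.611 / 307.894 = 1.31 s.

1.31 sec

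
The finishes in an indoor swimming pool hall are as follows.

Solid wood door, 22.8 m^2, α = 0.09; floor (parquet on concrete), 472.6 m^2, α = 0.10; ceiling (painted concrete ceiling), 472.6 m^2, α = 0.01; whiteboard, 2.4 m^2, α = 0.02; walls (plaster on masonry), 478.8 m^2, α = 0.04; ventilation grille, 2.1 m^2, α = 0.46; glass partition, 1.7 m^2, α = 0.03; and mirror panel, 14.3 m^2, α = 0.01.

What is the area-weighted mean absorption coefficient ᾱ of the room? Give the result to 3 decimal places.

S = Σ Sᵢ = 22.8 + 472.6 + 472.6 + 2.4 + 478.8 + 2.1 + 1.7 + 14.3 = 1467.3 m^2.
Weighted sum Σ Sα = 74.398.
ᾱ = A/S = 0.051.

0.051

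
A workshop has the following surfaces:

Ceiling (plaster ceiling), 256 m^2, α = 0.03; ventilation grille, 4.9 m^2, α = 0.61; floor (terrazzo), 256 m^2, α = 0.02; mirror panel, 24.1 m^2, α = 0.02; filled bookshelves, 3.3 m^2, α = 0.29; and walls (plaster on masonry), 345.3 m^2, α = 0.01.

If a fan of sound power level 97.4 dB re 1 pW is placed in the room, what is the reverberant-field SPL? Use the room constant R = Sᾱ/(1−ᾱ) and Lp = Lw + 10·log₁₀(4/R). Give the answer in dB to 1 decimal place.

Σ(Sᵢαᵢ) = 256×0.03 + 4.9×0.61 + 256×0.02 + 24.1×0.02 + 3.3×0.29 + 345.3×0.01 = 20.681; total area S = 889.6 m^2.
ᾱ = 20.681/889.6 = 0.0232; R = Sᾱ/(1−ᾱ) = 20.681/(1−0.0232) = 21.172 m^2.
Lp = Lw + 10 log₁₀(4/R) = 97.4 -7.24 = 90.2 dB.

90.2 dB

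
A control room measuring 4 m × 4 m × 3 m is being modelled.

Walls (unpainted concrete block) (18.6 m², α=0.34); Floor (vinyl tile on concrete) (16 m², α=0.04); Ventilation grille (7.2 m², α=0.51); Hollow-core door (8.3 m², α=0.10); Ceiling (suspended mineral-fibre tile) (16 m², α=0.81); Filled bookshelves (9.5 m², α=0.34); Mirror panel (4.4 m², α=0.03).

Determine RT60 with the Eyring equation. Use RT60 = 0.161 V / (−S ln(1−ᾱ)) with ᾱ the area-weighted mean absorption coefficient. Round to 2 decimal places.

Total surface area S = 18.6 + 16 + 7.2 + 8.3 + 16 + 9.5 + 4.4 = 80.0 m².
Σ(Sᵢαᵢ) = 18.6·0.34 + 16·0.04 + 7.2·0.51 + 8.3·0.10 + 16·0.81 + 9.5·0.34 + 4.4·0.03 = 27.788.
Mean coefficient ᾱ = A/S = 0.3473.
−S·ln(1−ᾱ) = −80.0 × ln(1 − 0.3473) = 34.131.
V = 4 × 4 × 3 = 48 m³.
RT60 = 0.161 × 48 / 34.131 = 0.23 s.

0.23 seconds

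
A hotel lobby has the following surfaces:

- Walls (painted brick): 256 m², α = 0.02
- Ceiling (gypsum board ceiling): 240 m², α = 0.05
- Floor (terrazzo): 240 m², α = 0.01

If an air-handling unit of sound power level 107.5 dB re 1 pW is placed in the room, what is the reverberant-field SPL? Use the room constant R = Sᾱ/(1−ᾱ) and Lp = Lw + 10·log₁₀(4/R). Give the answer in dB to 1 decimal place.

Σ(Sᵢαᵢ) = 256·0.02 + 240·0.05 + 240·0.01 = 19.520; total area S = 736.0 m².
ᾱ = 0.0265, so room constant R = A/(1−ᾱ) = 20.051 m².
Lp = Lw + 10 log₁₀(4/R) = 107.5 -7.00 = 100.5 dB.

100.5 dB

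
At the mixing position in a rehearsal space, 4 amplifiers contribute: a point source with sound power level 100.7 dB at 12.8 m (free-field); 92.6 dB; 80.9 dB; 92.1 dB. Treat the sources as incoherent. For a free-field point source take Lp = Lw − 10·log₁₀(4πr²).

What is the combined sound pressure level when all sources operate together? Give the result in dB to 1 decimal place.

95.5 dB

Source at 12.8 m: Lp = 100.7 − 10·log₁₀(4π·12.8²) = 100.7 − 10·log₁₀(2058.874) = 67.6 dB.
Sum in the linear (power) domain: Σ 10^(Lᵢ/10) = 10^(67.6/10) + 10^(92.6/10) + 10^(80.9/10) + 10^(92.1/10) = 3.57e+09.
L_total = 10·log₁₀(3.57e+09) = 95.5 dB.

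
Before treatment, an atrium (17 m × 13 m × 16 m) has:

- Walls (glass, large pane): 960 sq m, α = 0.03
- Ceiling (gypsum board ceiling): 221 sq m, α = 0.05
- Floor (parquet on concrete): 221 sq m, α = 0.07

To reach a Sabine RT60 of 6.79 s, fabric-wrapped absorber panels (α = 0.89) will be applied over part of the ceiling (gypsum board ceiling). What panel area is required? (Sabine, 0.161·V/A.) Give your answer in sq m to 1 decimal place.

A₁ = Σ Sᵢαᵢ = 960*0.03 + 221*0.05 + 221*0.07 = 55.320 sabins.
Required A₂ = 0.161·3536/6.79 = 83.843 sabins.
ΔA needed = 83.843 − 55.320 = 28.523 sabins.
Net gain per sq m: Δα = 0.89 − 0.05 = 0.84.
Area = ΔA/Δα = 28.523/0.84 = 34.0 sq m.

34.0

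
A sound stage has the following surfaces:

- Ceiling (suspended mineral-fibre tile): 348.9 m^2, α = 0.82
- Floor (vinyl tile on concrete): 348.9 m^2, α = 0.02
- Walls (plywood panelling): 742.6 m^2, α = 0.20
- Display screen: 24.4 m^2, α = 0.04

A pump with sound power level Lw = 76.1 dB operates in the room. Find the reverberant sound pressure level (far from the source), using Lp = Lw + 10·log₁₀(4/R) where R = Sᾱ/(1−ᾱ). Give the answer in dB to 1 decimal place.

54.1 dB

Σ(Sᵢαᵢ) = 348.9·0.82 + 348.9·0.02 + 742.6·0.20 + 24.4·0.04 = 442.572; total area S = 1464.8 m^2.
ᾱ = 442.572/1464.8 = 0.3021; R = Sᾱ/(1−ᾱ) = 442.572/(1−0.3021) = 634.148 m^2.
Lp = 76.1 + 10·log₁₀(4/634.148) = 76.1 + (-22.00) = 54.1 dB.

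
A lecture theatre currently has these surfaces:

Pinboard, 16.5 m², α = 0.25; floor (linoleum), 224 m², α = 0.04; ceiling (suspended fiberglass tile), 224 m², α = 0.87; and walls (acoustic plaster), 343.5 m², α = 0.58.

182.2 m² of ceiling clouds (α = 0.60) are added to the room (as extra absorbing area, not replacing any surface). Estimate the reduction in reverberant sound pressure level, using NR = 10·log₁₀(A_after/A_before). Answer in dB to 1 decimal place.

A_before = Σ Sᵢαᵢ = 16.5*0.25 + 224*0.04 + 224*0.87 + 343.5*0.58 = 407.195 sabins.
Added absorption = 182.2 × 0.60 = 109.320 sabins.
New total A_after = 516.515 sabins.
NR = 10·log₁₀(516.515/407.195) = 1.0 dB.

1.0 dB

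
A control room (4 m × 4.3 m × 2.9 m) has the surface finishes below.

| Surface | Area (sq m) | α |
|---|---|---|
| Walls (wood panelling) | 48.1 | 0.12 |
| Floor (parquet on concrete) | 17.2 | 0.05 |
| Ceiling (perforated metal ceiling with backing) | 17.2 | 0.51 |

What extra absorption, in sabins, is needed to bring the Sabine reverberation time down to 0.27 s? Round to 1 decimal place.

Equivalent absorption area: A₁ = 48.1·0.12 + 17.2·0.05 + 17.2·0.51 = 15.404 sq m.
V = 49.88 m³. Required absorption A₂ = 0.161 × 49.88 / 0.27 = 29.743 sabins.
Shortfall: 29.743 − 15.404 = 14.3 sabins.

14.3 sabins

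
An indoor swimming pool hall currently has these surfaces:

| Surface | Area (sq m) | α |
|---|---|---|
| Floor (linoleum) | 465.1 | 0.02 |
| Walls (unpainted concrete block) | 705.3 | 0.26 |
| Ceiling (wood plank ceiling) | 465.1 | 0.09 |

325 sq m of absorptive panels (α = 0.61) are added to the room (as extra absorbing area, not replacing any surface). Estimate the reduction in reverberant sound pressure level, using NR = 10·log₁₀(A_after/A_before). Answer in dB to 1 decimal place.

2.7 dB

A_before = Σ Sᵢαᵢ = 465.1*0.02 + 705.3*0.26 + 465.1*0.09 = 234.539 sabins.
Added absorption = 325 × 0.61 = 198.250 sabins.
A_after = 234.539 + 198.250 = 432.789 sabins.
NR = 10·log₁₀(432.789/234.539) = 2.7 dB.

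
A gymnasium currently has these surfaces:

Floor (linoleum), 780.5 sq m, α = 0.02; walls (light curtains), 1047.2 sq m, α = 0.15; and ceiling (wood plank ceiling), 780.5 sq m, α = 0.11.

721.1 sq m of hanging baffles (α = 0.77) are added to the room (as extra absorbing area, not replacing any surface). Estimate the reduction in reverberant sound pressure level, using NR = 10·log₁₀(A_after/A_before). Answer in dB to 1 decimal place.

5.0 dB

Total absorption A_before = 780.5*0.02 + 1047.2*0.15 + 780.5*0.11
  = 15.610 + 157.080 + 85.855 = 258.545 sq m sabins.
Treatment contributes 721.1·0.77 = 555.247 sabins.
New total A_after = 813.792 sabins.
NR = 10·log₁₀(813.792/258.545) = 5.0 dB.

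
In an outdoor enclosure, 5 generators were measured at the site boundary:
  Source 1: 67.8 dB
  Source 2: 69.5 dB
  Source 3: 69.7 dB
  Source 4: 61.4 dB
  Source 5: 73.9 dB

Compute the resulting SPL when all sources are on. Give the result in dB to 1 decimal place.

Converting to relative power and adding: 10^(67.8/10) + 10^(69.5/10) + 10^(69.7/10) + 10^(61.4/10) + 10^(73.9/10) = 5.02e+07.
Back to dB: 10·log₁₀ Σ = 77.0 dB.

77.0 dB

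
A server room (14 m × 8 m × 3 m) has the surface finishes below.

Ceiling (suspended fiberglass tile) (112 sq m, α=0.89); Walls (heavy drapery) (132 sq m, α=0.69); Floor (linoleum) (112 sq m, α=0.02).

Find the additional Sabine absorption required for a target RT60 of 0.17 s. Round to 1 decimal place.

Total absorption A₁ = 112·0.89 + 132·0.69 + 112·0.02
  = 99.680 + 91.080 + 2.240 = 193.000 sq m sabins.
Target A₂ = 0.161·336/0.17 = 318.212 sabins (V = 336 m³).
ΔA = A₂ − A₁ = 318.212 − 193.000 = 125.2 sabins.

125.2 sabins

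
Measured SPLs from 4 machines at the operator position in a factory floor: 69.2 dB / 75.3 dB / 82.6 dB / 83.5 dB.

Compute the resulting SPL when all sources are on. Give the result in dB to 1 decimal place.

86.5 dB

Σ 10^(Lᵢ/10) = 4.48e+08.
Combined level = 10 log₁₀(4.48e+08) = 86.5 dB.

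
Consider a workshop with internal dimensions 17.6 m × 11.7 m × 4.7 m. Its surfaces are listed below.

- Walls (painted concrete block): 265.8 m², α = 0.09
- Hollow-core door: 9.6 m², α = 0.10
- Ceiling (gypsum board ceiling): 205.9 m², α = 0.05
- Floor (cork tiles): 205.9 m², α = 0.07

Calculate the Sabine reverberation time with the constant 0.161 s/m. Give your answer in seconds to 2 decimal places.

Total absorption A = 265.8·0.09 + 9.6·0.10 + 205.9·0.05 + 205.9·0.07
  = 23.922 + 0.960 + 10.295 + 14.413 = 49.590 m² sabins.
V = 17.6·11.7·4.7 = 967.824 m³.
T = 0.161 V/A = 0.161·967.824/49.590 = 3.14 s.

3.14 s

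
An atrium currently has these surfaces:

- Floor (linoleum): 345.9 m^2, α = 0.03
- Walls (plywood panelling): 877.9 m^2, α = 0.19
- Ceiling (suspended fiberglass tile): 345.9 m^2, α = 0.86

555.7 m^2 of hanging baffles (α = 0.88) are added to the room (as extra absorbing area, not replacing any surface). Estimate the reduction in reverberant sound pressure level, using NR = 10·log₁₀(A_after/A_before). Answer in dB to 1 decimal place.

Equivalent absorption area: A_before = 345.9*0.03 + 877.9*0.19 + 345.9*0.86 = 474.652 m^2.
Added absorption = 555.7 × 0.88 = 489.016 sabins.
New total A_after = 963.668 sabins.
Reduction = 10 log₁₀(A_after/A_before) = 10 log₁₀(2.0303) = 3.1 dB.

3.1 dB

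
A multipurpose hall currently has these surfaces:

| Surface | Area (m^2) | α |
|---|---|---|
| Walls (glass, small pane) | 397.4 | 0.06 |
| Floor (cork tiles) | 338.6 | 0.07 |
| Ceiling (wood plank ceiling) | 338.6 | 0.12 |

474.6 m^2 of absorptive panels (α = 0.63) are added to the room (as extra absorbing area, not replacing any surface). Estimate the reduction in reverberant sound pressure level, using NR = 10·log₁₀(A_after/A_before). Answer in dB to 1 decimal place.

6.4 dB

Total absorption A_before = 397.4×0.06 + 338.6×0.07 + 338.6×0.12
  = 23.844 + 23.702 + 40.632 = 88.178 m^2 sabins.
Treatment contributes 474.6·0.63 = 298.998 sabins.
New total A_after = 387.176 sabins.
NR = 10·log₁₀(387.176/88.178) = 6.4 dB.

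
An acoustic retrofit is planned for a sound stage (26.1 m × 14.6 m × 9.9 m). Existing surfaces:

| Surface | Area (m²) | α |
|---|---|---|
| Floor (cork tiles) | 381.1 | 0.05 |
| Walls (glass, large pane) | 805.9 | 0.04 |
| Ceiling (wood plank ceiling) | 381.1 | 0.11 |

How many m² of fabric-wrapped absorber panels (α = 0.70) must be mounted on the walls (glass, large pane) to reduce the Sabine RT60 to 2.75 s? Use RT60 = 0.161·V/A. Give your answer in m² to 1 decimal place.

A₁ = Σ Sᵢαᵢ = 381.1×0.05 + 805.9×0.04 + 381.1×0.11 = 93.212 sabins.
V = 3772.494 m³. Target absorption A₂ = 0.161 × 3772.494 / 2.75 = 220.862 sabins.
Absorption to add: 220.862 − 93.212 = 127.650 sabins.
Net gain per m²: Δα = 0.70 − 0.04 = 0.66.
Panel area = 127.650 / 0.66 = 193.4 m².

193.4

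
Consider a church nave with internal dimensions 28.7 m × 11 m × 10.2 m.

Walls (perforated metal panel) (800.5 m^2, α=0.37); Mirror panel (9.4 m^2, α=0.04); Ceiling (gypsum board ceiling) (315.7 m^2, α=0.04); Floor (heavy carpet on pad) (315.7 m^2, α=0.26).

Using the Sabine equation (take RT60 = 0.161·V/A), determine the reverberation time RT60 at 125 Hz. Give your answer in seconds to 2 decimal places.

Summing Sᵢαᵢ: 296.185 + 0.376 + 12.628 + 82.082 → A = 391.271 sabins.
Volume V = 28.7 × 11 × 10.2 = 3220.14 m³.
T = 0.161 V/A = 0.161·3220.14/391.271 = 1.33 s.

1.33 sec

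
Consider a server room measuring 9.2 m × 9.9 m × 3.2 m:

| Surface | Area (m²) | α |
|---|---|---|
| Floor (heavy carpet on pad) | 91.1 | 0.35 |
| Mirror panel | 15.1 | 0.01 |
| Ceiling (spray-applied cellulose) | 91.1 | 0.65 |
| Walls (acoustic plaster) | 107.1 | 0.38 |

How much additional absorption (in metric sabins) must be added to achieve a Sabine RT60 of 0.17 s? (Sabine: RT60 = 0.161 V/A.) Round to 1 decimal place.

144.1 sabins

A₁ = Σ Sᵢαᵢ = 91.1·0.35 + 15.1·0.01 + 91.1·0.65 + 107.1·0.38 = 131.949 sabins.
For T = 0.17 s, need A₂ = 0.161·V/T = 0.161·291.456/0.17 = 276.026 sabins.
ΔA = A₂ − A₁ = 276.026 − 131.949 = 144.1 sabins.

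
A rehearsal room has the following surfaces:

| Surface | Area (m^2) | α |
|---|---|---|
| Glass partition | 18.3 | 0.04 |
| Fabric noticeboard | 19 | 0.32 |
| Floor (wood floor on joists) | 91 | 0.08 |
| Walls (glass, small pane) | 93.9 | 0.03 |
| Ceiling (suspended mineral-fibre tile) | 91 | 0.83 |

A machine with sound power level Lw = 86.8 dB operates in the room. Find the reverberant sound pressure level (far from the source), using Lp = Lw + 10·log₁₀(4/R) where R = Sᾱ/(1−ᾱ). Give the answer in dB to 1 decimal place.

71.6 dB

A = 92.439 sabins; S = 313.2 m^2.
ᾱ = 0.2951, so room constant R = A/(1−ᾱ) = 131.138 m^2.
Lp = 86.8 + 10·log₁₀(4/131.138) = 86.8 + (-15.16) = 71.6 dB.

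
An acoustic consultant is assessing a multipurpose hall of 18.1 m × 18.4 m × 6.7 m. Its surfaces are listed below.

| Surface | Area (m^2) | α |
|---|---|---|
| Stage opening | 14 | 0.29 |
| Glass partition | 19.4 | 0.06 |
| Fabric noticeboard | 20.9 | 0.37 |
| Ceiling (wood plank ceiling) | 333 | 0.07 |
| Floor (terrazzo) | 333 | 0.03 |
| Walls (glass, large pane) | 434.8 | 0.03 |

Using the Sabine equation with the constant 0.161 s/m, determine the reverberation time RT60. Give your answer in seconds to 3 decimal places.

6.058 s

Equivalent absorption area: A = 14·0.29 + 19.4·0.06 + 20.9·0.37 + 333·0.07 + 333·0.03 + 434.8·0.03 = 59.301 m^2.
V = 18.1·18.4·6.7 = 2231.368 m³.
Sabine: RT60 = 0.161 × 2231.368 / 59.301 = 6.058 s.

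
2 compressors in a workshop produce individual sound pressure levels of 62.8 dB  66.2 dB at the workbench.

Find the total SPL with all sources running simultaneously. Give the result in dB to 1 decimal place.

67.8 dB

Converting to relative power and adding: 10^(62.8/10) + 10^(66.2/10) = 6.074e+06.
Back to dB: 10·log₁₀ Σ = 67.8 dB.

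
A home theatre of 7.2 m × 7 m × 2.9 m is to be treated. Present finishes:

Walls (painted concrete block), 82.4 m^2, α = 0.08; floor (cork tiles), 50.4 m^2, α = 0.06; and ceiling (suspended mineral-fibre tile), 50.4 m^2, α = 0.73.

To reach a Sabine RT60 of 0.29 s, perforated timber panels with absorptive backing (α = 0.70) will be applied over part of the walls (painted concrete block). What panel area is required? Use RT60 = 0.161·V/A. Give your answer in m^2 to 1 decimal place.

56.0

Equivalent absorption area: A₁ = 82.4×0.08 + 50.4×0.06 + 50.4×0.73 = 46.408 m^2.
V = 146.16 m³. Target absorption A₂ = 0.161 × 146.16 / 0.29 = 81.144 sabins.
ΔA needed = 81.144 − 46.408 = 34.736 sabins.
Net gain per m^2: Δα = 0.70 − 0.08 = 0.62.
Area = ΔA/Δα = 34.736/0.62 = 56.0 m^2.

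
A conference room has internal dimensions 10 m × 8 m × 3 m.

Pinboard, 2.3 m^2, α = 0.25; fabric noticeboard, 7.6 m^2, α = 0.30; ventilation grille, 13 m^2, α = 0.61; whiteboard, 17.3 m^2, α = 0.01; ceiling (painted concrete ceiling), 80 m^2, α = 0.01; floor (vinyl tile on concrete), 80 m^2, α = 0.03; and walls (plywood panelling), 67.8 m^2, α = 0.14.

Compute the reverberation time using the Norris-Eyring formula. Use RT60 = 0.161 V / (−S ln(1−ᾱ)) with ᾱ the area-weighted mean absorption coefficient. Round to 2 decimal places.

1.56 s

Total surface area S = 2.3 + 7.6 + 13 + 17.3 + 80 + 80 + 67.8 = 268.0 m^2.
Σ(Sᵢαᵢ) = 2.3×0.25 + 7.6×0.30 + 13×0.61 + 17.3×0.01 + 80×0.01 + 80×0.03 + 67.8×0.14 = 23.650.
ᾱ = 23.650 / 268.0 = 0.0882.
−S·ln(1−ᾱ) = −268.0 × ln(1 − 0.0882) = 24.746.
V = 10 × 8 × 3 = 240 m³.
T = 0.161·V/[−S·ln(1−ᾱ)] = 0.161·240/24.746 = 1.56 s.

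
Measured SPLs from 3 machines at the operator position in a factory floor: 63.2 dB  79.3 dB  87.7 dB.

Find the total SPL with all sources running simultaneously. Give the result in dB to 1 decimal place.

88.3 dB

Σ 10^(Lᵢ/10) = 6.76e+08.
L_total = 10·log₁₀(6.76e+08) = 88.3 dB.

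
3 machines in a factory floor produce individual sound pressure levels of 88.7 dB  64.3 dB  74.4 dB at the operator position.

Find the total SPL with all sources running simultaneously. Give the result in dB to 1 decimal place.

Converting to relative power and adding: 10^(88.7/10) + 10^(64.3/10) + 10^(74.4/10) = 7.715e+08.
Combined level = 10 log₁₀(7.715e+08) = 88.9 dB.

88.9 dB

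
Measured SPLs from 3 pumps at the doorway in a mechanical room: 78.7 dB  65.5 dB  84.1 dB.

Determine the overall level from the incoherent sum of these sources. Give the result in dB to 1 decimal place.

85.2 dB

Sum in the linear (power) domain: Σ 10^(Lᵢ/10) = 10^(78.7/10) + 10^(65.5/10) + 10^(84.1/10) = 3.347e+08.
L_total = 10·log₁₀(3.347e+08) = 85.2 dB.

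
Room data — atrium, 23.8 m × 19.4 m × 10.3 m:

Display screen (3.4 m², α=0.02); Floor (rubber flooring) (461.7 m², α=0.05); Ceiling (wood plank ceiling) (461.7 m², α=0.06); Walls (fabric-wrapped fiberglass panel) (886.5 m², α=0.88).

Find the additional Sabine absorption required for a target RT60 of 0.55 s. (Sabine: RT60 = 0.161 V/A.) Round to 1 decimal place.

561.2 sabins

A₁ = Σ Sᵢαᵢ = 3.4×0.02 + 461.7×0.05 + 461.7×0.06 + 886.5×0.88 = 830.975 sabins.
For T = 0.55 s, need A₂ = 0.161·V/T = 0.161·4755.716/0.55 = 1392.128 sabins.
Shortfall: 1392.128 − 830.975 = 561.2 sabins.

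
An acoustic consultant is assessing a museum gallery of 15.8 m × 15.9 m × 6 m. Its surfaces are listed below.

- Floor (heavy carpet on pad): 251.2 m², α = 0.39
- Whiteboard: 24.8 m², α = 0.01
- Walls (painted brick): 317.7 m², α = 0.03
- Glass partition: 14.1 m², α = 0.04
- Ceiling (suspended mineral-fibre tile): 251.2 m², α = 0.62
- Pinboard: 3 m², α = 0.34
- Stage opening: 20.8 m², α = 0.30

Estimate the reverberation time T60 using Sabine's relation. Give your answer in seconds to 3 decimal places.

Total absorption A = 251.2·0.39 + 24.8·0.01 + 317.7·0.03 + 14.1·0.04 + 251.2·0.62 + 3·0.34 + 20.8·0.30
  = 97.968 + 0.248 + 9.531 + 0.564 + 155.744 + 1.020 + 6.240 = 271.315 m² sabins.
Room volume: 1507.32 m³.
RT60 = 0.161 · V / A = 0.161 × 1507.32 / 271.315 = 0.894 s.

0.894 seconds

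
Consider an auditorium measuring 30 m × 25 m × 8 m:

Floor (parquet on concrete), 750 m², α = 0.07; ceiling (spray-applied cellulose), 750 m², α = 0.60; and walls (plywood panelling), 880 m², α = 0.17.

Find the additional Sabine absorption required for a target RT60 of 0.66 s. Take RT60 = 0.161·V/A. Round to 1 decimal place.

811.5 sabins

Equivalent absorption area: A₁ = 750·0.07 + 750·0.60 + 880·0.17 = 652.100 m².
For T = 0.66 s, need A₂ = 0.161·V/T = 0.161·6000/0.66 = 1463.636 sabins.
Shortfall: 1463.636 − 652.100 = 811.5 sabins.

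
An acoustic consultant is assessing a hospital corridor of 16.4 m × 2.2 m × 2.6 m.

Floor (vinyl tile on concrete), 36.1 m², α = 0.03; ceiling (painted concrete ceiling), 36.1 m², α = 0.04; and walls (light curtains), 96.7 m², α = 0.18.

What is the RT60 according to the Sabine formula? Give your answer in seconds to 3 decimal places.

0.758 seconds

A = Σ Sᵢαᵢ = 36.1×0.03 + 36.1×0.04 + 96.7×0.18 = 19.933 sabins.
V = 16.4·2.2·2.6 = 93.808 m³.
RT60 = 0.161 · V / A = 0.161 × 93.808 / 19.933 = 0.758 s.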